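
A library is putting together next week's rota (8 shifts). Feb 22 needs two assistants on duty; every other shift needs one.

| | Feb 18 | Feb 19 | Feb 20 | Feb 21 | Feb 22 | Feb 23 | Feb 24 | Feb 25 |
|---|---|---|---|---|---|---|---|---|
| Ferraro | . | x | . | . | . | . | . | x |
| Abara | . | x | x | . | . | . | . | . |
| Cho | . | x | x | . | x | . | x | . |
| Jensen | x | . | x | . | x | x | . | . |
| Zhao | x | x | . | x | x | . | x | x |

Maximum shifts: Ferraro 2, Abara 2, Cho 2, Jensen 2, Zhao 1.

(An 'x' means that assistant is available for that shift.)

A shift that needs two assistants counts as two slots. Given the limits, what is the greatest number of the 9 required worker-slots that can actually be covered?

Total capacity across all assistants is 2+2+2+2+1 = 9, and 9 slots are needed, so at most 9 can be filled.
Shifts {Feb 18, Feb 21, Feb 22, Feb 23} need 5 slots but only Cho, Jensen, and Zhao are available for them, supplying at most 4 — so at least 1 slot must go unfilled.
An assignment achieving 8: Feb 18→Jensen, Feb 19→Ferraro, Feb 20→Abara, Feb 21→Zhao, Feb 22→Cho, Feb 23→Jensen, Feb 24→Cho, Feb 25→Ferraro.
Loads: Ferraro 2/2, Abara 1/2, Cho 2/2, Jensen 2/2, Zhao 1/1.

8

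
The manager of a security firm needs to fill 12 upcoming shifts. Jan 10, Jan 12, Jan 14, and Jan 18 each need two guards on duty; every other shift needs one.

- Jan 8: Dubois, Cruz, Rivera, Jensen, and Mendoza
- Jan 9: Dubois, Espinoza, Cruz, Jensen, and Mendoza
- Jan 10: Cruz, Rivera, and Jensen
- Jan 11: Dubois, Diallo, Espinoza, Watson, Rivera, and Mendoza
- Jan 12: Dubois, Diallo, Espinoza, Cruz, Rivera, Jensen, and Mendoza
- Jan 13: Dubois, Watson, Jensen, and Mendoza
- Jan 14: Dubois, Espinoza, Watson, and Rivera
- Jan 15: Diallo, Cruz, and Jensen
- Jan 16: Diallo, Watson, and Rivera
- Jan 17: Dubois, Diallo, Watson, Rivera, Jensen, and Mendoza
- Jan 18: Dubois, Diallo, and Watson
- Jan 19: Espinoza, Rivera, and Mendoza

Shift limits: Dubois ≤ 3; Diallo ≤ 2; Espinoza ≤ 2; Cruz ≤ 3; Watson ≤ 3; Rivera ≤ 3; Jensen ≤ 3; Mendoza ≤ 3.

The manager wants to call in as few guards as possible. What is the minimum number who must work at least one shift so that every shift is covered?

6

16 slots to fill and no one can take more than 3, so at least ⌈16/3⌉ = 6 guards are needed.
Dubois, Diallo, Espinoza, Cruz, Watson, and Rivera alone can cover everything: Jan 8→Dubois, Jan 9→Cruz, Jan 10→Cruz+Rivera, Jan 11→Espinoza, Jan 12→Cruz+Rivera, Jan 13→Dubois, Jan 14→Watson+Rivera, Jan 15→Diallo, Jan 16→Diallo, Jan 17→Watson, Jan 18→Dubois+Watson, Jan 19→Espinoza.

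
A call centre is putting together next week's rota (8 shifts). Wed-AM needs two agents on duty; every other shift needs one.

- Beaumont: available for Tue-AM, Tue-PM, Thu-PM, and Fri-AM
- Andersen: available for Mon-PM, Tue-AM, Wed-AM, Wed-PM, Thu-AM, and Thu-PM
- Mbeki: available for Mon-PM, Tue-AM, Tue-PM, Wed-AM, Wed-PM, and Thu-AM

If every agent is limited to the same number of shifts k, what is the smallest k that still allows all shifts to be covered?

3

With 3 agents and 9 worker-slots to fill, someone must work at least ⌈9/3⌉ = 3 shifts, so k ≥ 3.
k = 3 works: Mon-PM→Andersen, Tue-AM→Mbeki, Tue-PM→Beaumont, Wed-AM→Andersen+Mbeki, Wed-PM→Andersen, Thu-AM→Mbeki, Thu-PM→Beaumont, Fri-AM→Beaumont.
Loads: Beaumont 3, Andersen 3, Mbeki 3 — all ≤ 3.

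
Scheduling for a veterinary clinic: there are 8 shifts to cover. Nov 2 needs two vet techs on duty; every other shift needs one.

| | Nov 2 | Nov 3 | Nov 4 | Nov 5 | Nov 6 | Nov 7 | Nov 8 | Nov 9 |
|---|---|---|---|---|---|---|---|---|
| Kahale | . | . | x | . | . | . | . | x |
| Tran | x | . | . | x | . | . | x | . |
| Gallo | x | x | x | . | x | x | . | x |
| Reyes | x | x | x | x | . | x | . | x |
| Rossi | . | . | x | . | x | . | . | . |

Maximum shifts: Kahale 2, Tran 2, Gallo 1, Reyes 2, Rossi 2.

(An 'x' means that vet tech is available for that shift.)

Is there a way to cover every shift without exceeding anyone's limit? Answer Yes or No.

No

Total capacity is 9 and 9 slots are needed, so capacity alone doesn't rule it out.
Shifts {Nov 2, Nov 3, Nov 5, Nov 7, Nov 8} need 6 worker-slots in total, but the vet techs available for any of those shifts (Tran, Gallo, and Reyes) can supply at most 5 among them. So no valid schedule exists.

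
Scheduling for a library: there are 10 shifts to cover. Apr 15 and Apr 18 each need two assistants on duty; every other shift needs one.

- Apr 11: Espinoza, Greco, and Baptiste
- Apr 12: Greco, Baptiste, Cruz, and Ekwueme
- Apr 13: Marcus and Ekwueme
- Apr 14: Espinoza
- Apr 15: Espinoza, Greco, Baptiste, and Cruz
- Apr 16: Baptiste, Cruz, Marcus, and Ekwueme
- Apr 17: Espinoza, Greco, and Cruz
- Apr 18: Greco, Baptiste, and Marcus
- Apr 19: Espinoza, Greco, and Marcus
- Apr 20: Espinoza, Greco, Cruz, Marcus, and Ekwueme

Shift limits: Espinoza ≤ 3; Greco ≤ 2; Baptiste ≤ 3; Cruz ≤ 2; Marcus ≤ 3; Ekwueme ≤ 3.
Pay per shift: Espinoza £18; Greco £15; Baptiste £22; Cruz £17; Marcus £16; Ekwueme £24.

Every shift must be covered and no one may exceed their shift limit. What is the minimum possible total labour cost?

£210

Apr 14 can only be covered by Espinoza, so that assignment is forced.
Picking the cheapest available assistant for each shift independently would cost £188, but that ignores the shift limits.
An optimal schedule: Apr 11→Greco, Apr 12→Cruz, Apr 13→Marcus, Apr 14→Espinoza, Apr 15→Espinoza+Baptiste, Apr 16→Cruz, Apr 17→Greco, Apr 18→Marcus+Baptiste, Apr 19→Marcus, Apr 20→Espinoza.
Total: 15 + 17 + 16 + 18 + 18 + 22 + 17 + 15 + 16 + 22 + 16 + 18 = £210.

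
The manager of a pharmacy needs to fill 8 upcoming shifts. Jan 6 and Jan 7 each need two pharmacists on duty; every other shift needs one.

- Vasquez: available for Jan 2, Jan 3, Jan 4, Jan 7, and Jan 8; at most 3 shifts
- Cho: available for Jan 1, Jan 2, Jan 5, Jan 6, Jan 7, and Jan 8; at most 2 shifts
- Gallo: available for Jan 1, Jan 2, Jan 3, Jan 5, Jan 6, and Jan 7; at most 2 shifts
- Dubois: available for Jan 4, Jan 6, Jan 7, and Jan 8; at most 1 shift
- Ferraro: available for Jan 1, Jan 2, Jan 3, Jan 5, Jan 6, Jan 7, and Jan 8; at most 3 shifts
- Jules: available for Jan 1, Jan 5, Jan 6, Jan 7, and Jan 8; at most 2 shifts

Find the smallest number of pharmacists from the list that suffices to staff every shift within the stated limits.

4

10 slots to fill and no one can take more than 3, so at least ⌈10/3⌉ = 4 pharmacists are needed.
Vasquez, Cho, Gallo, and Ferraro alone can cover everything: Jan 1→Cho, Jan 2→Ferraro, Jan 3→Vasquez, Jan 4→Vasquez, Jan 5→Cho, Jan 6→Gallo+Ferraro, Jan 7→Gallo+Ferraro, Jan 8→Vasquez.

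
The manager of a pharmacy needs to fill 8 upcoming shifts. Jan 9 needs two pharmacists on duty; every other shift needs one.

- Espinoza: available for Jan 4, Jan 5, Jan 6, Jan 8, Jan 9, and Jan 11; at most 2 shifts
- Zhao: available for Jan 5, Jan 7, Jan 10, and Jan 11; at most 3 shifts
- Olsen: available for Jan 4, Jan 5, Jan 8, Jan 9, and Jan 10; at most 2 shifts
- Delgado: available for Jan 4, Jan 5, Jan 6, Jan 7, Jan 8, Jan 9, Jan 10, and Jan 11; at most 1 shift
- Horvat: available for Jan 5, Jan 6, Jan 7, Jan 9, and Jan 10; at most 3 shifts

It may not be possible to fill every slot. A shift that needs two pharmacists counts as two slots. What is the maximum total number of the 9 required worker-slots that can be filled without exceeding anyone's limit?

Total capacity across all pharmacists is 2+3+2+1+3 = 11, and 9 slots are needed, so at most 9 can be filled.
An assignment achieving 9: Jan 4→Espinoza, Jan 5→Horvat, Jan 6→Espinoza, Jan 7→Zhao, Jan 8→Olsen, Jan 9→Olsen+Delgado, Jan 10→Zhao, Jan 11→Zhao.
Loads: Espinoza 2/2, Zhao 3/3, Olsen 2/2, Delgado 1/1, Horvat 1/3.

9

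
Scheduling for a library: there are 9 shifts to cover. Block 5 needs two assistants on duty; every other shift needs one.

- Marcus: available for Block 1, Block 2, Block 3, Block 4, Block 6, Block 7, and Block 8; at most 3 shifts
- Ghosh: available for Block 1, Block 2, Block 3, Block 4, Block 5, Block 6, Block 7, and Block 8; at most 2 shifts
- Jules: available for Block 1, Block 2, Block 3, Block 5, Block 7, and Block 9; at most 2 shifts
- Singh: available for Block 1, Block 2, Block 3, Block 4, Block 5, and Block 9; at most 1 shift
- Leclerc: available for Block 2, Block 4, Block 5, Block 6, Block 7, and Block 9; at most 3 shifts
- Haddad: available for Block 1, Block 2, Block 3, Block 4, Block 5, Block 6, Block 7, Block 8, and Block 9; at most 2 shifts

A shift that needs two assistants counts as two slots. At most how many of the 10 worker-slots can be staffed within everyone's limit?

10

Total capacity across all assistants is 3+2+2+1+3+2 = 13, and 10 slots are needed, so at most 10 can be filled.
An assignment achieving 10: Block 1→Marcus, Block 2→Leclerc, Block 3→Ghosh, Block 4→Ghosh, Block 5→Jules+Singh, Block 6→Marcus, Block 7→Leclerc, Block 8→Marcus, Block 9→Jules.
Loads: Marcus 3/3, Ghosh 2/2, Jules 2/2, Singh 1/1, Leclerc 2/3, Haddad 0/2.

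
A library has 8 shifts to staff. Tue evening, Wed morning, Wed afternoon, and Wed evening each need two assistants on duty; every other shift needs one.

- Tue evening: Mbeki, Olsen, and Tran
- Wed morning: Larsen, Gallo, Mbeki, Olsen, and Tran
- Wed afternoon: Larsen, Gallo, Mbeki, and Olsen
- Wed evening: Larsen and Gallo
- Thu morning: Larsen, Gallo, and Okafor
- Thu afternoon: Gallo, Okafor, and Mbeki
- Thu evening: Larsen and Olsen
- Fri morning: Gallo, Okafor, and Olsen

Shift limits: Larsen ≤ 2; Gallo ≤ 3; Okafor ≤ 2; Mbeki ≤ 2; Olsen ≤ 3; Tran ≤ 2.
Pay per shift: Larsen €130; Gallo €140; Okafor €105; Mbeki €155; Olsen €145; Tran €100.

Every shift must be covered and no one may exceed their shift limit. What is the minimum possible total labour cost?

Wed evening can only be covered by Larsen and Gallo, so that assignment is forced.
Picking the cheapest available assistant for each shift independently would cost €1460, but that ignores the shift limits.
An optimal schedule: Tue evening→Tran+Olsen, Wed morning→Tran+Olsen, Wed afternoon→Gallo+Olsen, Wed evening→Larsen+Gallo, Thu morning→Okafor, Thu afternoon→Okafor, Thu evening→Larsen, Fri morning→Gallo.
Total: 100 + 145 + 100 + 145 + 140 + 145 + 130 + 140 + 105 + 105 + 130 + 140 = €1525.

€1525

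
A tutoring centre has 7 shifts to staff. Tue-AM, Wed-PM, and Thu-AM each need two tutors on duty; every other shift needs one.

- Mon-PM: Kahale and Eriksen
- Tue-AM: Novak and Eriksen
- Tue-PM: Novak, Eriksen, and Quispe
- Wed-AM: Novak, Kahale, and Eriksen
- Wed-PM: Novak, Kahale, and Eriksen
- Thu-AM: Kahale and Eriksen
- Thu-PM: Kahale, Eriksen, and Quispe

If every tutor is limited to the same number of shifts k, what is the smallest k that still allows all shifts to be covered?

With 4 tutors and 10 worker-slots to fill, someone must work at least ⌈10/4⌉ = 3 shifts, so k ≥ 3.
k = 3 works: Mon-PM→Kahale, Tue-AM→Novak+Eriksen, Tue-PM→Novak, Wed-AM→Novak, Wed-PM→Kahale+Eriksen, Thu-AM→Kahale+Eriksen, Thu-PM→Quispe.
Loads: Novak 3, Kahale 3, Eriksen 3, Quispe 1 — all ≤ 3.

3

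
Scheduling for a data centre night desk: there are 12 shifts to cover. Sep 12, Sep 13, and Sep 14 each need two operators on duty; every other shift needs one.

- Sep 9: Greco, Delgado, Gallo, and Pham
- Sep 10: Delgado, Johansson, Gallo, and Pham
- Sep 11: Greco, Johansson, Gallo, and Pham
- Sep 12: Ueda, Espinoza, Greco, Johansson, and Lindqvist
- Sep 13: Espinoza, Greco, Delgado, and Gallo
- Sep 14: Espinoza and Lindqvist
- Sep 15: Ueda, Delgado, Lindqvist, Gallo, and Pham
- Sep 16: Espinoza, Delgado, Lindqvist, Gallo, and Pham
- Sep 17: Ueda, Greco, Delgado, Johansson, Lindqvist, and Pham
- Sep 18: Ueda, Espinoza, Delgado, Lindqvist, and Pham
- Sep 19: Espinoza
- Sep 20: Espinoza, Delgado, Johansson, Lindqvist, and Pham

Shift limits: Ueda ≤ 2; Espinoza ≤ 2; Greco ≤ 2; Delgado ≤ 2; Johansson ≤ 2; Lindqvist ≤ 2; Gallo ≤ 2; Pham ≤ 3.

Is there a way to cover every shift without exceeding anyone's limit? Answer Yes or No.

Yes

Sep 14 can only be covered by Espinoza and Lindqvist, so that assignment is forced.
Sep 19 can only be covered by Espinoza, so that assignment is forced.
One valid schedule: Sep 9→Greco, Sep 10→Delgado, Sep 11→Greco, Sep 12→Ueda+Johansson, Sep 13→Delgado+Gallo, Sep 14→Espinoza+Lindqvist, Sep 15→Ueda, Sep 16→Lindqvist, Sep 17→Pham, Sep 18→Pham, Sep 19→Espinoza, Sep 20→Johansson.
Loads: Ueda 2/2, Espinoza 2/2, Greco 2/2, Delgado 2/2, Johansson 2/2, Lindqvist 2/2, Gallo 1/2, Pham 2/3 — all within limits.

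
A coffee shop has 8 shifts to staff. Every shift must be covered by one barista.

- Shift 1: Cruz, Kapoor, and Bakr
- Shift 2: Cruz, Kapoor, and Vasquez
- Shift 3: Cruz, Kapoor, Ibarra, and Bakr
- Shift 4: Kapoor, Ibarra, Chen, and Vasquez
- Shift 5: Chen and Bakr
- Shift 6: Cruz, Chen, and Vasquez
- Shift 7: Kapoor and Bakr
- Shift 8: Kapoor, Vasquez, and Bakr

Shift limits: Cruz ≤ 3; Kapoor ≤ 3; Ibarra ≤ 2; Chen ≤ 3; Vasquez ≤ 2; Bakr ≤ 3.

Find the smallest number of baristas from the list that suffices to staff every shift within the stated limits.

8 slots to fill and no one can take more than 3, so at least ⌈8/3⌉ = 3 baristas are needed.
Cruz, Kapoor, and Chen alone can cover everything: Shift 1→Cruz, Shift 2→Cruz, Shift 3→Cruz, Shift 4→Kapoor, Shift 5→Chen, Shift 6→Chen, Shift 7→Kapoor, Shift 8→Kapoor.

3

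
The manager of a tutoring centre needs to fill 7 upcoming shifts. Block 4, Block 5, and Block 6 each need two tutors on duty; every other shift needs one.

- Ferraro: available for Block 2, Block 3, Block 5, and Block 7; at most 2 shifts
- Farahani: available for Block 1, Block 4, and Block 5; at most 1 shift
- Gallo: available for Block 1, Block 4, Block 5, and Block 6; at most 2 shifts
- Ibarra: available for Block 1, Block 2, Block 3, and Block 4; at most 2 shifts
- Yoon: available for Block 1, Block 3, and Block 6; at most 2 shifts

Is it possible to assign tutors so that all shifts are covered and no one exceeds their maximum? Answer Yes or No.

No

Total capacity is 2+1+2+2+2 = 9 but 10 worker-slots are needed — infeasible.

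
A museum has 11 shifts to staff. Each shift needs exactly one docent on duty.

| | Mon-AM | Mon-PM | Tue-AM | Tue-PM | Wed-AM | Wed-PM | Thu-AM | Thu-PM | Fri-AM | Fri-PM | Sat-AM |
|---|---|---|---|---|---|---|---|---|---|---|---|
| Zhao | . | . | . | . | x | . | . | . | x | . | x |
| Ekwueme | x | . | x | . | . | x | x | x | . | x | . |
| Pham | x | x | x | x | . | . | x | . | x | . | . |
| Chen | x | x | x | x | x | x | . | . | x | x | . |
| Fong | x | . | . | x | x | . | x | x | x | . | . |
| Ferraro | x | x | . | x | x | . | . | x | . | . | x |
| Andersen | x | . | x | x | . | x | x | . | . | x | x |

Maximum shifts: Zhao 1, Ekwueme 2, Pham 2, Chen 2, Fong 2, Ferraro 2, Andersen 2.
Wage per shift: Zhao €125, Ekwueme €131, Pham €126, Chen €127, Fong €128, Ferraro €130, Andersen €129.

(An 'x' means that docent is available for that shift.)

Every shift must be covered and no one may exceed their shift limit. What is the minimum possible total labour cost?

€1405

Picking the cheapest available docent for each shift independently would cost €1387, but that ignores the shift limits.
An optimal schedule: Mon-AM→Ferraro, Mon-PM→Pham, Tue-AM→Pham, Tue-PM→Andersen, Wed-AM→Ferraro, Wed-PM→Chen, Thu-AM→Andersen, Thu-PM→Fong, Fri-AM→Fong, Fri-PM→Chen, Sat-AM→Zhao.
Total: 130 + 126 + 126 + 129 + 130 + 127 + 129 + 128 + 128 + 127 + 125 = €1405.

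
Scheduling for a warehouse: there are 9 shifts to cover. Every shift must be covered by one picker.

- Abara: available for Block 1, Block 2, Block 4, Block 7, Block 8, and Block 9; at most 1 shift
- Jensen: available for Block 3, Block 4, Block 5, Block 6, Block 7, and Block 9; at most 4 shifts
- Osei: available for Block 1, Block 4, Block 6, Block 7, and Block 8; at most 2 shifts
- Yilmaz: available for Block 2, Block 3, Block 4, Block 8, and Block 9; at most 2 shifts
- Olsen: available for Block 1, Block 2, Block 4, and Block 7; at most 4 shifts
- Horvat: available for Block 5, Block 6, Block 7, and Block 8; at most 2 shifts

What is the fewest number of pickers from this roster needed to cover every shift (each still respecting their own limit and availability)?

9 slots to fill and no one can take more than 4, so at least ⌈9/4⌉ = 3 pickers are needed.
Abara, Jensen, and Olsen alone can cover everything: Block 1→Olsen, Block 2→Olsen, Block 3→Jensen, Block 4→Olsen, Block 5→Jensen, Block 6→Jensen, Block 7→Olsen, Block 8→Abara, Block 9→Jensen.

3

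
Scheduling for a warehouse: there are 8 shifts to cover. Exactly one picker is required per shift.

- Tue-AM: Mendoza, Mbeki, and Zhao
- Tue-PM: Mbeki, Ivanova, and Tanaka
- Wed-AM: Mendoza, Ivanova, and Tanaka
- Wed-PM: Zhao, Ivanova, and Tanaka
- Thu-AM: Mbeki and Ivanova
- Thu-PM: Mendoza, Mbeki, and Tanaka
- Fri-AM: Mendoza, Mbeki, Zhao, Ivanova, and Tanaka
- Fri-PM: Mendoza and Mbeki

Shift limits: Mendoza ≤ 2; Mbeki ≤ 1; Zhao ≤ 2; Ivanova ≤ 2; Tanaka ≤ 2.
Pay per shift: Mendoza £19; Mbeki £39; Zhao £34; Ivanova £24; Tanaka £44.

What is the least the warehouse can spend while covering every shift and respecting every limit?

£237

Picking the cheapest available picker for each shift independently would cost £167, but that ignores the shift limits.
An optimal schedule: Tue-AM→Mendoza, Tue-PM→Ivanova, Wed-AM→Ivanova, Wed-PM→Zhao, Thu-AM→Mbeki, Thu-PM→Tanaka, Fri-AM→Zhao, Fri-PM→Mendoza.
Total: 19 + 24 + 24 + 34 + 39 + 44 + 34 + 19 = £237.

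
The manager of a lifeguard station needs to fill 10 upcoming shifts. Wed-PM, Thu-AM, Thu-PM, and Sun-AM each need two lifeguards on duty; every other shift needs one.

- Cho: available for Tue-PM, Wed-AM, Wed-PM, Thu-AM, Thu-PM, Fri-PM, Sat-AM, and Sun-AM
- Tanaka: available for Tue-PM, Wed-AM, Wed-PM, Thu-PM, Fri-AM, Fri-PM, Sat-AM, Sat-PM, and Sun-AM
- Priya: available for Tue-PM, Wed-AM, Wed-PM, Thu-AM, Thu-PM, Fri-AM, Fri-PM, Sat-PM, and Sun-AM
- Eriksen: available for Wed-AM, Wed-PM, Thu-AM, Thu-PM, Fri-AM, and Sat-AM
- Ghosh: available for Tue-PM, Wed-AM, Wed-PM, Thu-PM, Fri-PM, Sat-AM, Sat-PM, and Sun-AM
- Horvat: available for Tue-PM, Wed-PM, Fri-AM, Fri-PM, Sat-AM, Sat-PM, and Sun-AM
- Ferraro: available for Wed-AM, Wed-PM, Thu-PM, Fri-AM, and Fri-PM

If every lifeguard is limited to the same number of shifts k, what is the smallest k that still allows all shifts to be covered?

With 7 lifeguards and 14 worker-slots to fill, someone must work at least ⌈14/7⌉ = 2 shifts, so k ≥ 2.
k = 2 works: Tue-PM→Cho, Wed-AM→Priya, Wed-PM→Horvat+Ferraro, Thu-AM→Cho+Priya, Thu-PM→Eriksen+Ferraro, Fri-AM→Tanaka, Fri-PM→Ghosh, Sat-AM→Eriksen, Sat-PM→Tanaka, Sun-AM→Ghosh+Horvat.
Loads: Cho 2, Tanaka 2, Priya 2, Eriksen 2, Ghosh 2, Horvat 2, Ferraro 2 — all ≤ 2.

2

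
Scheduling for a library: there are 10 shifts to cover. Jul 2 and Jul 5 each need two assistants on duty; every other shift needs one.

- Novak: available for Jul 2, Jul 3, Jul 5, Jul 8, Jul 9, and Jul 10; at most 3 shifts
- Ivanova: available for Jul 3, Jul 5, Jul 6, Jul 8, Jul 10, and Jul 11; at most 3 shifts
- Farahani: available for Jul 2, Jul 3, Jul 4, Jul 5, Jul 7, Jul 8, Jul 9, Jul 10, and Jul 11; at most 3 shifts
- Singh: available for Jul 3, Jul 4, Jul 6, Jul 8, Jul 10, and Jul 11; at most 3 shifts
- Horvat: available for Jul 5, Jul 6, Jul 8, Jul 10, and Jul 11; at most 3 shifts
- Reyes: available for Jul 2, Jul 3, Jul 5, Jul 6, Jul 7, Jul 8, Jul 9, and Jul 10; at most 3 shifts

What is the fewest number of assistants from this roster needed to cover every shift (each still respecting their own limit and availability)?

12 slots to fill and no one can take more than 3, so at least ⌈12/3⌉ = 4 assistants are needed.
Novak, Ivanova, Farahani, and Singh alone can cover everything: Jul 2→Novak+Farahani, Jul 3→Singh, Jul 4→Farahani, Jul 5→Novak+Ivanova, Jul 6→Ivanova, Jul 7→Farahani, Jul 8→Singh, Jul 9→Novak, Jul 10→Singh, Jul 11→Ivanova.

4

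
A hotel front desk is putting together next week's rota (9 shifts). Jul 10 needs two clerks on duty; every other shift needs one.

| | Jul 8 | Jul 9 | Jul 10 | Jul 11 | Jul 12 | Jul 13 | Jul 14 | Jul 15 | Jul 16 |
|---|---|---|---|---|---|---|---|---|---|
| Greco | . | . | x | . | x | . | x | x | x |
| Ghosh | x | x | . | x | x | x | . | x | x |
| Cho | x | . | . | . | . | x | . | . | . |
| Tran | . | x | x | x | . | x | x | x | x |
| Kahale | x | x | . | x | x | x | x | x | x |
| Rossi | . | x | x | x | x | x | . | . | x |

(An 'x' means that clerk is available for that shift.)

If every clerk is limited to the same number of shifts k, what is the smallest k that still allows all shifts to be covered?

2

With 6 clerks and 10 worker-slots to fill, someone must work at least ⌈10/6⌉ = 2 shifts, so k ≥ 2.
k = 2 works: Jul 8→Ghosh, Jul 9→Ghosh, Jul 10→Greco+Tran, Jul 11→Tran, Jul 12→Kahale, Jul 13→Cho, Jul 14→Greco, Jul 15→Kahale, Jul 16→Rossi.
Loads: Greco 2, Ghosh 2, Cho 1, Tran 2, Kahale 2, Rossi 1 — all ≤ 2.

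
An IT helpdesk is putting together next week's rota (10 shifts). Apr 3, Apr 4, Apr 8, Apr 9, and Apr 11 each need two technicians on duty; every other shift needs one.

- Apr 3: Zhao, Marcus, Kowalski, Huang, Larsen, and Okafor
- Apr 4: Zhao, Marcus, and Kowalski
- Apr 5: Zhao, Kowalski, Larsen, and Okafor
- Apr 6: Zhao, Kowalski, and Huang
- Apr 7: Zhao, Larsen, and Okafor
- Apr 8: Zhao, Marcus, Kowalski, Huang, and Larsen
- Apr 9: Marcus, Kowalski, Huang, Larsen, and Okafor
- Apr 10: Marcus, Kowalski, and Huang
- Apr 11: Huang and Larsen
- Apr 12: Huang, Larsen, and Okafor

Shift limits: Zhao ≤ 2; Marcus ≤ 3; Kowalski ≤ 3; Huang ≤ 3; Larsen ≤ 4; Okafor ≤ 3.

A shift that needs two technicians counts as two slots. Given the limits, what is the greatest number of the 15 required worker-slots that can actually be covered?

15

Total capacity across all technicians is 2+3+3+3+4+3 = 18, and 15 slots are needed, so at most 15 can be filled.
An assignment achieving 15: Apr 3→Larsen+Okafor, Apr 4→Zhao+Marcus, Apr 5→Kowalski, Apr 6→Zhao, Apr 7→Larsen, Apr 8→Marcus+Kowalski, Apr 9→Kowalski+Huang, Apr 10→Marcus, Apr 11→Huang+Larsen, Apr 12→Huang.
Loads: Zhao 2/2, Marcus 3/3, Kowalski 3/3, Huang 3/3, Larsen 3/4, Okafor 1/3.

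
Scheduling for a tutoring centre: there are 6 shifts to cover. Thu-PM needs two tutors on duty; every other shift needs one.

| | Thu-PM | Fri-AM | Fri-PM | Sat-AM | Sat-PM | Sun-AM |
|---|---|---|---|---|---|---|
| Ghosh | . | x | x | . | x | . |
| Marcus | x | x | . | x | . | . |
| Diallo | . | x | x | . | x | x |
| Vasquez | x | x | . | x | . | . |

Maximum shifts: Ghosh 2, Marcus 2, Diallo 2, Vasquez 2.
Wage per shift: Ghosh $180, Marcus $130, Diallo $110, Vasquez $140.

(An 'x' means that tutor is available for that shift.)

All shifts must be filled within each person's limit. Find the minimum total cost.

Thu-PM can only be covered by Marcus and Vasquez, so that assignment is forced.
Sun-AM can only be covered by Diallo, so that assignment is forced.
Picking the cheapest available tutor for each shift independently would cost $840, but that ignores the shift limits.
An optimal schedule: Thu-PM→Marcus+Vasquez, Fri-AM→Vasquez, Fri-PM→Diallo, Sat-AM→Marcus, Sat-PM→Ghosh, Sun-AM→Diallo.
Total: 130 + 140 + 140 + 110 + 130 + 180 + 110 = $940.

$940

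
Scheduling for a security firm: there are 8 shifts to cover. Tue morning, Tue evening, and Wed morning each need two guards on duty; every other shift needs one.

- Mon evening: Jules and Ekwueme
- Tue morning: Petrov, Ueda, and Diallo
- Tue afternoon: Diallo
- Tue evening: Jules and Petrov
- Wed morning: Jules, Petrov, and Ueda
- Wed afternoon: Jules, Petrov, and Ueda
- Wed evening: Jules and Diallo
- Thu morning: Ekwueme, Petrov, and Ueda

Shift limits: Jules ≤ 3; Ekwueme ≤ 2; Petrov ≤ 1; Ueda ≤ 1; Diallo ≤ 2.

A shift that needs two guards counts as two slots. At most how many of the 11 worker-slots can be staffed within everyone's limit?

Total capacity across all guards is 3+2+1+1+2 = 9, and 11 slots are needed, so at most 9 can be filled.
An assignment achieving 9: Mon evening→Ekwueme, Tue morning→Ueda+Diallo, Tue afternoon→Diallo, Tue evening→Jules+Petrov, Wed morning→Jules, Wed evening→Jules, Thu morning→Ekwueme.
Loads: Jules 3/3, Ekwueme 2/2, Petrov 1/1, Ueda 1/1, Diallo 2/2.

9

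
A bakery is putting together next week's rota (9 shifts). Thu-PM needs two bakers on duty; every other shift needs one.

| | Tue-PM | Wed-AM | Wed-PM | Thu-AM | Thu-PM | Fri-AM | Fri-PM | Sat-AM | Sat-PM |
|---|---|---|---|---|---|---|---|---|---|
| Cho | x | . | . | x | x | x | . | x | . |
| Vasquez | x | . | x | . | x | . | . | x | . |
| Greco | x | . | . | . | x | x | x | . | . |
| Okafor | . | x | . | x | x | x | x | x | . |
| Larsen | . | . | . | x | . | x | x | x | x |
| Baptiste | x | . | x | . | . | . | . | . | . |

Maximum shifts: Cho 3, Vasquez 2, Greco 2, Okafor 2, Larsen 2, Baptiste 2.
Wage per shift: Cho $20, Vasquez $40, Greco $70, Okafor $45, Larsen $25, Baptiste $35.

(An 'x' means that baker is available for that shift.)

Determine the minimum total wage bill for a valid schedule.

$305

Wed-AM can only be covered by Okafor, so that assignment is forced.
Sat-PM can only be covered by Larsen, so that assignment is forced.
Picking the cheapest available baker for each shift independently would cost $270, but that ignores the shift limits.
An optimal schedule: Tue-PM→Baptiste, Wed-AM→Okafor, Wed-PM→Baptiste, Thu-AM→Cho, Thu-PM→Cho+Vasquez, Fri-AM→Cho, Fri-PM→Larsen, Sat-AM→Vasquez, Sat-PM→Larsen.
Total: 35 + 45 + 35 + 20 + 20 + 40 + 20 + 25 + 40 + 25 = $305.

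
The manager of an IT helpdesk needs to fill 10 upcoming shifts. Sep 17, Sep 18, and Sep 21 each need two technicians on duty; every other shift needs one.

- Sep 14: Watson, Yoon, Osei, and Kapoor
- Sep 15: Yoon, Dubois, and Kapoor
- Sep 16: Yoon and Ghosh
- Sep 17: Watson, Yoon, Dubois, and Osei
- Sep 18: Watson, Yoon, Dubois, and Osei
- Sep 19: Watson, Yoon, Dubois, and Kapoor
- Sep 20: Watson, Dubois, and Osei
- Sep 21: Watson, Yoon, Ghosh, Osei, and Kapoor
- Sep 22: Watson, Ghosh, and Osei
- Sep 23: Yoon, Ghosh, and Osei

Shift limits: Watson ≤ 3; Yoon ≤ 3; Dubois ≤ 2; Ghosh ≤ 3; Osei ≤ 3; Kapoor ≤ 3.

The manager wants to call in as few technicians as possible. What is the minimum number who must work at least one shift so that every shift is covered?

5

13 slots to fill and no one can take more than 3, so at least ⌈13/3⌉ = 5 technicians are needed.
Watson, Yoon, Dubois, Ghosh, and Osei alone can cover everything: Sep 14→Watson, Sep 15→Yoon, Sep 16→Yoon, Sep 17→Dubois+Osei, Sep 18→Dubois+Osei, Sep 19→Watson, Sep 20→Watson, Sep 21→Ghosh+Osei, Sep 22→Ghosh, Sep 23→Yoon.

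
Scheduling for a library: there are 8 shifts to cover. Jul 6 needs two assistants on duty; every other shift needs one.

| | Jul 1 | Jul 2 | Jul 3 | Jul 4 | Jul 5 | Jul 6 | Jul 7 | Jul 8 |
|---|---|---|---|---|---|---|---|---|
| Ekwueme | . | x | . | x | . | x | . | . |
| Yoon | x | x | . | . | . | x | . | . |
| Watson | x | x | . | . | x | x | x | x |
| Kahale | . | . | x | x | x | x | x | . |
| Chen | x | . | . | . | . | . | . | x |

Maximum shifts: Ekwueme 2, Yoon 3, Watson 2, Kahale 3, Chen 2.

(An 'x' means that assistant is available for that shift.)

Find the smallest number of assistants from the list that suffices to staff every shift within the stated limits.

4

9 slots to fill and no one can take more than 3, so at least ⌈9/3⌉ = 3 assistants are needed.
Any 3 assistants together have capacity at most 3+3+2 = 8 < 9 slots, so 3 can never suffice.
Ekwueme, Yoon, Watson, and Kahale alone can cover everything: Jul 1→Yoon, Jul 2→Ekwueme, Jul 3→Kahale, Jul 4→Ekwueme, Jul 5→Watson, Jul 6→Yoon+Kahale, Jul 7→Kahale, Jul 8→Watson.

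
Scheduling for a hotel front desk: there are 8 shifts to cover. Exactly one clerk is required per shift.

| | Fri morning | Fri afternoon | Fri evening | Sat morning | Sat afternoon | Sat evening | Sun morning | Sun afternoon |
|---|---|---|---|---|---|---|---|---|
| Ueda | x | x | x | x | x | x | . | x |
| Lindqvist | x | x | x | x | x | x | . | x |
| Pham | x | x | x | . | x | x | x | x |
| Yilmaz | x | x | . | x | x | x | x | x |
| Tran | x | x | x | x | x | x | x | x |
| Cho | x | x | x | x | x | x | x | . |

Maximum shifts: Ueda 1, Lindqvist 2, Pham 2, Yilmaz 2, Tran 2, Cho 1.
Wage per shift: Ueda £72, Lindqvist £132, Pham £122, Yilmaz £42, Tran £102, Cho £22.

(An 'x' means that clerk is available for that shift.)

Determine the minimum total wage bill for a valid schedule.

£626

Picking the cheapest available clerk for each shift independently would cost £196, but that ignores the shift limits.
An optimal schedule: Fri morning→Tran, Fri afternoon→Tran, Fri evening→Ueda, Sat morning→Yilmaz, Sat afternoon→Pham, Sat evening→Pham, Sun morning→Cho, Sun afternoon→Yilmaz.
Total: 102 + 102 + 72 + 42 + 122 + 122 + 22 + 42 = £626.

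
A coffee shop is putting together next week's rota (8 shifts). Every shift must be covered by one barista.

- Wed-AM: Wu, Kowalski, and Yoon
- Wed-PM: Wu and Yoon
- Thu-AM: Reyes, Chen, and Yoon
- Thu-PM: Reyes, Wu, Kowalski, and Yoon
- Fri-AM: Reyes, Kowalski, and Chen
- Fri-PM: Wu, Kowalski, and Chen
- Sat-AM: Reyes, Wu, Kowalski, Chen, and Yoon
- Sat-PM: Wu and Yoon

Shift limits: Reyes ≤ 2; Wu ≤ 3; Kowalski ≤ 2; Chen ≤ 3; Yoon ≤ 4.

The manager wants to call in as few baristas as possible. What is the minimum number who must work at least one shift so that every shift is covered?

3

8 slots to fill and no one can take more than 4, so at least ⌈8/4⌉ = 2 baristas are needed.
Any 2 baristas together have capacity at most 4+3 = 7 < 8 slots, so 2 can never suffice.
Reyes, Wu, and Chen alone can cover everything: Wed-AM→Wu, Wed-PM→Wu, Thu-AM→Reyes, Thu-PM→Reyes, Fri-AM→Chen, Fri-PM→Chen, Sat-AM→Chen, Sat-PM→Wu.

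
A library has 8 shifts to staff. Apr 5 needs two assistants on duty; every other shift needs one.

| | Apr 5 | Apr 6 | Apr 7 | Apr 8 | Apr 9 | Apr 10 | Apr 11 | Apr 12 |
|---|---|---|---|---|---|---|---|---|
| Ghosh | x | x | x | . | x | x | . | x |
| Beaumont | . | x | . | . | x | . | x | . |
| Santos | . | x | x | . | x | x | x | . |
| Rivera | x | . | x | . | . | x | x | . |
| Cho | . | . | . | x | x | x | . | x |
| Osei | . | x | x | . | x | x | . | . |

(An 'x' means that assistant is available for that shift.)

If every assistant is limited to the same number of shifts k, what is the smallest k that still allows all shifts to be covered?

2

With 6 assistants and 9 worker-slots to fill, someone must work at least ⌈9/6⌉ = 2 shifts, so k ≥ 2.
k = 2 works: Apr 5→Ghosh+Rivera, Apr 6→Beaumont, Apr 7→Santos, Apr 8→Cho, Apr 9→Santos, Apr 10→Rivera, Apr 11→Beaumont, Apr 12→Ghosh.
Loads: Ghosh 2, Beaumont 2, Santos 2, Rivera 2, Cho 1, Osei 0 — all ≤ 2.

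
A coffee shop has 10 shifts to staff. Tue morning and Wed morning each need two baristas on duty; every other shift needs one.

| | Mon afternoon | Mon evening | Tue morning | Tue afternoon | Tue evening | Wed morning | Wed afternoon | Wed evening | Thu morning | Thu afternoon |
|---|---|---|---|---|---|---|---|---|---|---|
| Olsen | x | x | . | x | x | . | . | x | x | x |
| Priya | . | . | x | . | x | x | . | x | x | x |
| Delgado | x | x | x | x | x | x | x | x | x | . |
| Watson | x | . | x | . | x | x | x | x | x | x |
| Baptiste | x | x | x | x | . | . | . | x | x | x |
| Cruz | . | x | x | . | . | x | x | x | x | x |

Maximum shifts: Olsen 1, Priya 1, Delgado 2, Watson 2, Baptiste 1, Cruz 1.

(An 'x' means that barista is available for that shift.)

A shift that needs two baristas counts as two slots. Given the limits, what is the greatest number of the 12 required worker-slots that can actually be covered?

8

Total capacity across all baristas is 1+1+2+2+1+1 = 8, and 12 slots are needed, so at most 8 can be filled.
An assignment achieving 8: Mon afternoon→Delgado, Mon evening→Baptiste, Tue morning→Watson, Tue afternoon→Olsen, Tue evening→Priya, Wed morning→Watson+Cruz, Wed afternoon→Delgado.
Loads: Olsen 1/1, Priya 1/1, Delgado 2/2, Watson 2/2, Baptiste 1/1, Cruz 1/1.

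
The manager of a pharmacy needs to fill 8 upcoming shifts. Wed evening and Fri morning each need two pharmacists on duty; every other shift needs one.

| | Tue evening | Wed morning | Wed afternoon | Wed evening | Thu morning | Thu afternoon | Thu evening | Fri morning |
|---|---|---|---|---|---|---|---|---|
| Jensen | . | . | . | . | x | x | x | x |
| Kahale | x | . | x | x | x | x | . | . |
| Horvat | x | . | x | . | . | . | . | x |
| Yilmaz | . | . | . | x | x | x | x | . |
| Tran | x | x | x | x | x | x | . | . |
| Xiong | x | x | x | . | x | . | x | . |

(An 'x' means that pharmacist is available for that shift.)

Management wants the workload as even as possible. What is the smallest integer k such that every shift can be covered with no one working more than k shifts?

With 6 pharmacists and 10 worker-slots to fill, someone must work at least ⌈10/6⌉ = 2 shifts, so k ≥ 2.
k = 2 works: Tue evening→Kahale, Wed morning→Tran, Wed afternoon→Horvat, Wed evening→Kahale+Yilmaz, Thu morning→Tran, Thu afternoon→Yilmaz, Thu evening→Jensen, Fri morning→Jensen+Horvat.
Loads: Jensen 2, Kahale 2, Horvat 2, Yilmaz 2, Tran 2, Xiong 0 — all ≤ 2.

2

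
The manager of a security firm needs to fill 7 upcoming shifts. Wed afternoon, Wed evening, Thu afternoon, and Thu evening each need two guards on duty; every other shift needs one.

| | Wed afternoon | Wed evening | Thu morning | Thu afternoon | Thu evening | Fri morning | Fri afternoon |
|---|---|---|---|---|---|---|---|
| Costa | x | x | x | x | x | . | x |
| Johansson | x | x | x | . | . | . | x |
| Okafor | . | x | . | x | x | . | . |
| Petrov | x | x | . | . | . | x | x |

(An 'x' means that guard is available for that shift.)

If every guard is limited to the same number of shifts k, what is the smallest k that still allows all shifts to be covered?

With 4 guards and 11 worker-slots to fill, someone must work at least ⌈11/4⌉ = 3 shifts, so k ≥ 3.
k = 3 works: Wed afternoon→Johansson+Petrov, Wed evening→Johansson+Okafor, Thu morning→Costa, Thu afternoon→Costa+Okafor, Thu evening→Costa+Okafor, Fri morning→Petrov, Fri afternoon→Johansson.
Loads: Costa 3, Johansson 3, Okafor 3, Petrov 2 — all ≤ 3.

3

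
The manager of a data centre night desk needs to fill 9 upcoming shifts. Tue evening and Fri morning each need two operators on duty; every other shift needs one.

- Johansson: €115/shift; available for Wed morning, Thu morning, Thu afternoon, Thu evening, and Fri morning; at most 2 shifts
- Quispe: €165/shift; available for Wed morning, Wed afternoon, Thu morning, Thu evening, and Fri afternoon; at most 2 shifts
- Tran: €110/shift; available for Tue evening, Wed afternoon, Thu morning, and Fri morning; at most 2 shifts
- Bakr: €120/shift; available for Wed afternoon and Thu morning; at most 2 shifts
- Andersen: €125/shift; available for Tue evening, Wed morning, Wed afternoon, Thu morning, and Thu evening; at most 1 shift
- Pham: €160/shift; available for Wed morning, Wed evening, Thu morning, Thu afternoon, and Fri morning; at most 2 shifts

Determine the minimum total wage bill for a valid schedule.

Tue evening can only be covered by Tran and Andersen, so that assignment is forced.
Wed evening can only be covered by Pham, so that assignment is forced.
Fri afternoon can only be covered by Quispe, so that assignment is forced.
Picking the cheapest available operator for each shift independently would cost €1350, but that ignores the shift limits.
An optimal schedule: Tue evening→Tran+Andersen, Wed morning→Quispe, Wed afternoon→Bakr, Wed evening→Pham, Thu morning→Bakr, Thu afternoon→Johansson, Thu evening→Johansson, Fri morning→Tran+Pham, Fri afternoon→Quispe.
Total: 110 + 125 + 165 + 120 + 160 + 120 + 115 + 115 + 110 + 160 + 165 = €1465.

€1465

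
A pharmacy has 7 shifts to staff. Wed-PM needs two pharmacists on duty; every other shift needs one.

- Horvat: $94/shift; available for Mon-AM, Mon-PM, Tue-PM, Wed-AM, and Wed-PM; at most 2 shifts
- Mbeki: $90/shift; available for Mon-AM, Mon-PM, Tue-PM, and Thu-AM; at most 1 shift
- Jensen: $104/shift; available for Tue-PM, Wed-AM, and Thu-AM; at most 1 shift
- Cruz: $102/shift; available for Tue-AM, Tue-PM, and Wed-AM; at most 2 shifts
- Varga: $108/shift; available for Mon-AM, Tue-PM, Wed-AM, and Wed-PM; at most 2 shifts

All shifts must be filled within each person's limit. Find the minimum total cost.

Tue-AM can only be covered by Cruz, so that assignment is forced.
Wed-PM can only be covered by Horvat and Varga, so that assignment is forced.
Picking the cheapest available pharmacist for each shift independently would cost $758, but that ignores the shift limits.
An optimal schedule: Mon-AM→Varga, Mon-PM→Horvat, Tue-AM→Cruz, Tue-PM→Cruz, Wed-AM→Jensen, Wed-PM→Horvat+Varga, Thu-AM→Mbeki.
Total: 108 + 94 + 102 + 102 + 104 + 94 + 108 + 90 = $802.

$802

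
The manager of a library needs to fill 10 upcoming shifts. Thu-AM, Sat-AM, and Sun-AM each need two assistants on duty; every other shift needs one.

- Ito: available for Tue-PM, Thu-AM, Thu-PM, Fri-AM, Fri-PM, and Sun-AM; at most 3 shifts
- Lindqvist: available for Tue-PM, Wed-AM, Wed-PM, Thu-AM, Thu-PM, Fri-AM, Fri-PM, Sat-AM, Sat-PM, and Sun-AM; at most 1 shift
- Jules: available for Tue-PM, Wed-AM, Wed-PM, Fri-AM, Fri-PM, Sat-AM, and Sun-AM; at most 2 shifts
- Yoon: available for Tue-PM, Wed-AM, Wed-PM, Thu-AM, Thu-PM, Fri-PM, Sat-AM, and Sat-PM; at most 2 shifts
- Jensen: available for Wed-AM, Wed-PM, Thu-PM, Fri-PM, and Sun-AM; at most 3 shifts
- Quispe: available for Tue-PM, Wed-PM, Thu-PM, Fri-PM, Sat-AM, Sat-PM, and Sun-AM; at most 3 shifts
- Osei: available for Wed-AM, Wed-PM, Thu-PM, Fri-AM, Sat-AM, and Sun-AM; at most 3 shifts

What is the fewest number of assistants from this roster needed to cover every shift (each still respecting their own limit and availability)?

13 slots to fill and no one can take more than 3, so at least ⌈13/3⌉ = 5 assistants are needed.
Ito, Lindqvist, Jensen, Quispe, and Osei alone can cover everything: Tue-PM→Ito, Wed-AM→Jensen, Wed-PM→Jensen, Thu-AM→Ito+Lindqvist, Thu-PM→Osei, Fri-AM→Ito, Fri-PM→Jensen, Sat-AM→Quispe+Osei, Sat-PM→Quispe, Sun-AM→Quispe+Osei.

5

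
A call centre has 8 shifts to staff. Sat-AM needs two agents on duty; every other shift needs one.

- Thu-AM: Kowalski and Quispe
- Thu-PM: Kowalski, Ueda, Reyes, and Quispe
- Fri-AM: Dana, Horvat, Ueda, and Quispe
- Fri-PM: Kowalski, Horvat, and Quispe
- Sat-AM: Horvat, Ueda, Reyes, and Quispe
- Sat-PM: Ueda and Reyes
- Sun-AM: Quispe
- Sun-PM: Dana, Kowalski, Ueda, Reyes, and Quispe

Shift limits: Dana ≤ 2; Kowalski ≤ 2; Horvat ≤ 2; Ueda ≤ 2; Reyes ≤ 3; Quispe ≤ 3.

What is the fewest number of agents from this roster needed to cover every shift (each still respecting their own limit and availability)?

4

9 slots to fill and no one can take more than 3, so at least ⌈9/3⌉ = 3 agents are needed.
Any 3 agents together have capacity at most 3+3+2 = 8 < 9 slots, so 3 can never suffice.
Dana, Kowalski, Ueda, and Quispe alone can cover everything: Thu-AM→Kowalski, Thu-PM→Quispe, Fri-AM→Dana, Fri-PM→Kowalski, Sat-AM→Ueda+Quispe, Sat-PM→Ueda, Sun-AM→Quispe, Sun-PM→Dana.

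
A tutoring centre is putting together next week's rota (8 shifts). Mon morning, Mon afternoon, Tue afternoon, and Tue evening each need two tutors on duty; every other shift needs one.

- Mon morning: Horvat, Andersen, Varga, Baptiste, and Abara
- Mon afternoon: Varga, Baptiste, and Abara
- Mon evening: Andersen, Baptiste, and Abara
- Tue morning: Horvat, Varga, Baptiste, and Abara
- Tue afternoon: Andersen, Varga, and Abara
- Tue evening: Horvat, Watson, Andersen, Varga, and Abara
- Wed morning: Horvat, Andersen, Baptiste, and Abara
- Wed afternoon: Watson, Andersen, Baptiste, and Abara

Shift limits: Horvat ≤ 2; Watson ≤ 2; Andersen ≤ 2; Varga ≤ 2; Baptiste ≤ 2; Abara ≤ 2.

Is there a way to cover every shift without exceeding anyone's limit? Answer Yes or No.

Yes

One valid schedule: Mon morning→Baptiste+Abara, Mon afternoon→Varga+Baptiste, Mon evening→Andersen, Tue morning→Horvat, Tue afternoon→Andersen+Varga, Tue evening→Watson+Abara, Wed morning→Horvat, Wed afternoon→Watson.
Loads: Horvat 2/2, Watson 2/2, Andersen 2/2, Varga 2/2, Baptiste 2/2, Abara 2/2 — all within limits.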